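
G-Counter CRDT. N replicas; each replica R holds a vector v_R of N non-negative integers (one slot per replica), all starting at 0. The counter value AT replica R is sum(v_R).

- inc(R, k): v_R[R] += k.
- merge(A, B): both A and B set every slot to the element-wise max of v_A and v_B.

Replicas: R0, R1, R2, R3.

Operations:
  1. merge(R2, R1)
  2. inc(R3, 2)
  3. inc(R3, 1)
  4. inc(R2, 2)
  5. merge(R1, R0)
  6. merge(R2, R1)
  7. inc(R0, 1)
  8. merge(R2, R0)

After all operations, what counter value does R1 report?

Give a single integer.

Op 1: merge R2<->R1 -> R2=(0,0,0,0) R1=(0,0,0,0)
Op 2: inc R3 by 2 -> R3=(0,0,0,2) value=2
Op 3: inc R3 by 1 -> R3=(0,0,0,3) value=3
Op 4: inc R2 by 2 -> R2=(0,0,2,0) value=2
Op 5: merge R1<->R0 -> R1=(0,0,0,0) R0=(0,0,0,0)
Op 6: merge R2<->R1 -> R2=(0,0,2,0) R1=(0,0,2,0)
Op 7: inc R0 by 1 -> R0=(1,0,0,0) value=1
Op 8: merge R2<->R0 -> R2=(1,0,2,0) R0=(1,0,2,0)

Answer: 2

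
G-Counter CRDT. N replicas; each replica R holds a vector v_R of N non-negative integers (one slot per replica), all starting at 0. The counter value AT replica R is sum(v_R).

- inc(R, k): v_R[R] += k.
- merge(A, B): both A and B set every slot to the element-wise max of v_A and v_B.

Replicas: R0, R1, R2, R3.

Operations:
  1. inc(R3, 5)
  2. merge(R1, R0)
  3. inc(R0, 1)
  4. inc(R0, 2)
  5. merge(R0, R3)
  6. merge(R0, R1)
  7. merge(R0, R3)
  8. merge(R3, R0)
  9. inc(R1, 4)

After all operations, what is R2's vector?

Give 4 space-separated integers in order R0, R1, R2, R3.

Answer: 0 0 0 0

Derivation:
Op 1: inc R3 by 5 -> R3=(0,0,0,5) value=5
Op 2: merge R1<->R0 -> R1=(0,0,0,0) R0=(0,0,0,0)
Op 3: inc R0 by 1 -> R0=(1,0,0,0) value=1
Op 4: inc R0 by 2 -> R0=(3,0,0,0) value=3
Op 5: merge R0<->R3 -> R0=(3,0,0,5) R3=(3,0,0,5)
Op 6: merge R0<->R1 -> R0=(3,0,0,5) R1=(3,0,0,5)
Op 7: merge R0<->R3 -> R0=(3,0,0,5) R3=(3,0,0,5)
Op 8: merge R3<->R0 -> R3=(3,0,0,5) R0=(3,0,0,5)
Op 9: inc R1 by 4 -> R1=(3,4,0,5) value=12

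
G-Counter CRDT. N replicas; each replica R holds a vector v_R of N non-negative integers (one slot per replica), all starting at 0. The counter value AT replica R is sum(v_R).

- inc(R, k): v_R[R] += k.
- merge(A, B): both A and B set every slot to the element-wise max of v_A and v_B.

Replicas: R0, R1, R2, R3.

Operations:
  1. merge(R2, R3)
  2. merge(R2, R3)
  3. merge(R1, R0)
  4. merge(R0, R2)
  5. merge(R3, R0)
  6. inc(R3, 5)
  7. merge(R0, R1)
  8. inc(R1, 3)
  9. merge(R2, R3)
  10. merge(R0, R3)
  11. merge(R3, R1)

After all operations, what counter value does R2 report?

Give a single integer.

Op 1: merge R2<->R3 -> R2=(0,0,0,0) R3=(0,0,0,0)
Op 2: merge R2<->R3 -> R2=(0,0,0,0) R3=(0,0,0,0)
Op 3: merge R1<->R0 -> R1=(0,0,0,0) R0=(0,0,0,0)
Op 4: merge R0<->R2 -> R0=(0,0,0,0) R2=(0,0,0,0)
Op 5: merge R3<->R0 -> R3=(0,0,0,0) R0=(0,0,0,0)
Op 6: inc R3 by 5 -> R3=(0,0,0,5) value=5
Op 7: merge R0<->R1 -> R0=(0,0,0,0) R1=(0,0,0,0)
Op 8: inc R1 by 3 -> R1=(0,3,0,0) value=3
Op 9: merge R2<->R3 -> R2=(0,0,0,5) R3=(0,0,0,5)
Op 10: merge R0<->R3 -> R0=(0,0,0,5) R3=(0,0,0,5)
Op 11: merge R3<->R1 -> R3=(0,3,0,5) R1=(0,3,0,5)

Answer: 5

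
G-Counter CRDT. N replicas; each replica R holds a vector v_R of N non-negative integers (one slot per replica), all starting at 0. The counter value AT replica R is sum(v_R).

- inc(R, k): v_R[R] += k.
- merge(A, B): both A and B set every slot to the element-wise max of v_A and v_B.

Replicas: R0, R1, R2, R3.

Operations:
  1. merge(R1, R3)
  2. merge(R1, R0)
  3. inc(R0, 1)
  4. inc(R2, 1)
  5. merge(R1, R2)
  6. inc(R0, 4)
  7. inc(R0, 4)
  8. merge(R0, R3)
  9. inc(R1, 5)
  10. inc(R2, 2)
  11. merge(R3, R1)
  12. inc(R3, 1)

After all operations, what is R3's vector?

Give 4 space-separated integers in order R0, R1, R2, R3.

Answer: 9 5 1 1

Derivation:
Op 1: merge R1<->R3 -> R1=(0,0,0,0) R3=(0,0,0,0)
Op 2: merge R1<->R0 -> R1=(0,0,0,0) R0=(0,0,0,0)
Op 3: inc R0 by 1 -> R0=(1,0,0,0) value=1
Op 4: inc R2 by 1 -> R2=(0,0,1,0) value=1
Op 5: merge R1<->R2 -> R1=(0,0,1,0) R2=(0,0,1,0)
Op 6: inc R0 by 4 -> R0=(5,0,0,0) value=5
Op 7: inc R0 by 4 -> R0=(9,0,0,0) value=9
Op 8: merge R0<->R3 -> R0=(9,0,0,0) R3=(9,0,0,0)
Op 9: inc R1 by 5 -> R1=(0,5,1,0) value=6
Op 10: inc R2 by 2 -> R2=(0,0,3,0) value=3
Op 11: merge R3<->R1 -> R3=(9,5,1,0) R1=(9,5,1,0)
Op 12: inc R3 by 1 -> R3=(9,5,1,1) value=16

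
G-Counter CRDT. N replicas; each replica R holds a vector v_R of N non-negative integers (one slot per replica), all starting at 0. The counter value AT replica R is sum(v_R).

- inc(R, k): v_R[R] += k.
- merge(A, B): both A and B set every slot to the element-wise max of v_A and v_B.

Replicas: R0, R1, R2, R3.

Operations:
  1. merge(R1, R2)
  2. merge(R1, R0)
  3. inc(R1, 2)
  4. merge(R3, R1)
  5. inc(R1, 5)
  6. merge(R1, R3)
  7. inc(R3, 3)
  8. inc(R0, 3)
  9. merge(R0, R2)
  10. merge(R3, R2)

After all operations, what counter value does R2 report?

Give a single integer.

Op 1: merge R1<->R2 -> R1=(0,0,0,0) R2=(0,0,0,0)
Op 2: merge R1<->R0 -> R1=(0,0,0,0) R0=(0,0,0,0)
Op 3: inc R1 by 2 -> R1=(0,2,0,0) value=2
Op 4: merge R3<->R1 -> R3=(0,2,0,0) R1=(0,2,0,0)
Op 5: inc R1 by 5 -> R1=(0,7,0,0) value=7
Op 6: merge R1<->R3 -> R1=(0,7,0,0) R3=(0,7,0,0)
Op 7: inc R3 by 3 -> R3=(0,7,0,3) value=10
Op 8: inc R0 by 3 -> R0=(3,0,0,0) value=3
Op 9: merge R0<->R2 -> R0=(3,0,0,0) R2=(3,0,0,0)
Op 10: merge R3<->R2 -> R3=(3,7,0,3) R2=(3,7,0,3)

Answer: 13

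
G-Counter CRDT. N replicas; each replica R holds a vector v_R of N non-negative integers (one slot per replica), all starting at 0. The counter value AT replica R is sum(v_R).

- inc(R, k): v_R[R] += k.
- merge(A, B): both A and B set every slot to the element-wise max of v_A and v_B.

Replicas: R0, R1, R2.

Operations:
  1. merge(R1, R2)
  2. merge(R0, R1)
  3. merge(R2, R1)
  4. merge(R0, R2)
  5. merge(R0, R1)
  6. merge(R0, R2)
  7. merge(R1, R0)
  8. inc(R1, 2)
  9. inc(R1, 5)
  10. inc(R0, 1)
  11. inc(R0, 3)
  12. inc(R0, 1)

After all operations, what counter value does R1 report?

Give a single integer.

Op 1: merge R1<->R2 -> R1=(0,0,0) R2=(0,0,0)
Op 2: merge R0<->R1 -> R0=(0,0,0) R1=(0,0,0)
Op 3: merge R2<->R1 -> R2=(0,0,0) R1=(0,0,0)
Op 4: merge R0<->R2 -> R0=(0,0,0) R2=(0,0,0)
Op 5: merge R0<->R1 -> R0=(0,0,0) R1=(0,0,0)
Op 6: merge R0<->R2 -> R0=(0,0,0) R2=(0,0,0)
Op 7: merge R1<->R0 -> R1=(0,0,0) R0=(0,0,0)
Op 8: inc R1 by 2 -> R1=(0,2,0) value=2
Op 9: inc R1 by 5 -> R1=(0,7,0) value=7
Op 10: inc R0 by 1 -> R0=(1,0,0) value=1
Op 11: inc R0 by 3 -> R0=(4,0,0) value=4
Op 12: inc R0 by 1 -> R0=(5,0,0) value=5

Answer: 7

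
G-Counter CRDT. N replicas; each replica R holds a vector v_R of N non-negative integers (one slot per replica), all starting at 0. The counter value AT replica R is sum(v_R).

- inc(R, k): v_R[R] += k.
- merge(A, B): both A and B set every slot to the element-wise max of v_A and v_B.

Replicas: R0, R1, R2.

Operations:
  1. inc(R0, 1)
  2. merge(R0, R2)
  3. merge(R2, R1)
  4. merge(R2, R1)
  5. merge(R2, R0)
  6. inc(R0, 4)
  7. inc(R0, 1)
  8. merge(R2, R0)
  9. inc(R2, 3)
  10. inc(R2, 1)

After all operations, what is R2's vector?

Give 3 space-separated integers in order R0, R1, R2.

Op 1: inc R0 by 1 -> R0=(1,0,0) value=1
Op 2: merge R0<->R2 -> R0=(1,0,0) R2=(1,0,0)
Op 3: merge R2<->R1 -> R2=(1,0,0) R1=(1,0,0)
Op 4: merge R2<->R1 -> R2=(1,0,0) R1=(1,0,0)
Op 5: merge R2<->R0 -> R2=(1,0,0) R0=(1,0,0)
Op 6: inc R0 by 4 -> R0=(5,0,0) value=5
Op 7: inc R0 by 1 -> R0=(6,0,0) value=6
Op 8: merge R2<->R0 -> R2=(6,0,0) R0=(6,0,0)
Op 9: inc R2 by 3 -> R2=(6,0,3) value=9
Op 10: inc R2 by 1 -> R2=(6,0,4) value=10

Answer: 6 0 4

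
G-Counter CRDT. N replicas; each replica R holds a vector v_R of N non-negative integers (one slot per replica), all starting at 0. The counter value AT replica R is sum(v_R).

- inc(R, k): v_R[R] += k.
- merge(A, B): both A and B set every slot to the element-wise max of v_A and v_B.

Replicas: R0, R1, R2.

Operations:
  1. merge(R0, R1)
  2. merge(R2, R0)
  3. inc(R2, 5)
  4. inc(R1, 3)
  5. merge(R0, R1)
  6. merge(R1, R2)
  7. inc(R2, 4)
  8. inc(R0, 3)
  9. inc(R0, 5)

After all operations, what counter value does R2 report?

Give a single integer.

Op 1: merge R0<->R1 -> R0=(0,0,0) R1=(0,0,0)
Op 2: merge R2<->R0 -> R2=(0,0,0) R0=(0,0,0)
Op 3: inc R2 by 5 -> R2=(0,0,5) value=5
Op 4: inc R1 by 3 -> R1=(0,3,0) value=3
Op 5: merge R0<->R1 -> R0=(0,3,0) R1=(0,3,0)
Op 6: merge R1<->R2 -> R1=(0,3,5) R2=(0,3,5)
Op 7: inc R2 by 4 -> R2=(0,3,9) value=12
Op 8: inc R0 by 3 -> R0=(3,3,0) value=6
Op 9: inc R0 by 5 -> R0=(8,3,0) value=11

Answer: 12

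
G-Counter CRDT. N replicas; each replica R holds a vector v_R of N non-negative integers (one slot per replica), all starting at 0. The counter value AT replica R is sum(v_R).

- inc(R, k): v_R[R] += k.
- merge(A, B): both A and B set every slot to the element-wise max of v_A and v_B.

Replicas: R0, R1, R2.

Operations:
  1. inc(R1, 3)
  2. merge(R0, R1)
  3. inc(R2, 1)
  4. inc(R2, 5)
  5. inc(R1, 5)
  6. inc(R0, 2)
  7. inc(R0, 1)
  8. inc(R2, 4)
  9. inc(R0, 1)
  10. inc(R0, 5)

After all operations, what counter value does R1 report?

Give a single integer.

Answer: 8

Derivation:
Op 1: inc R1 by 3 -> R1=(0,3,0) value=3
Op 2: merge R0<->R1 -> R0=(0,3,0) R1=(0,3,0)
Op 3: inc R2 by 1 -> R2=(0,0,1) value=1
Op 4: inc R2 by 5 -> R2=(0,0,6) value=6
Op 5: inc R1 by 5 -> R1=(0,8,0) value=8
Op 6: inc R0 by 2 -> R0=(2,3,0) value=5
Op 7: inc R0 by 1 -> R0=(3,3,0) value=6
Op 8: inc R2 by 4 -> R2=(0,0,10) value=10
Op 9: inc R0 by 1 -> R0=(4,3,0) value=7
Op 10: inc R0 by 5 -> R0=(9,3,0) value=12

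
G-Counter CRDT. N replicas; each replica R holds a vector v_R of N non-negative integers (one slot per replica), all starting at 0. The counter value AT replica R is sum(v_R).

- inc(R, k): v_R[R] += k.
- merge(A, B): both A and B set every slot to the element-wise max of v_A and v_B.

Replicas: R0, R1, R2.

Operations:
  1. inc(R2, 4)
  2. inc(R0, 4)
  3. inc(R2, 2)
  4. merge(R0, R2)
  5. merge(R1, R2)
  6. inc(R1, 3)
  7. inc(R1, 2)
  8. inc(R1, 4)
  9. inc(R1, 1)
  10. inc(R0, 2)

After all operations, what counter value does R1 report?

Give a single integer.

Answer: 20

Derivation:
Op 1: inc R2 by 4 -> R2=(0,0,4) value=4
Op 2: inc R0 by 4 -> R0=(4,0,0) value=4
Op 3: inc R2 by 2 -> R2=(0,0,6) value=6
Op 4: merge R0<->R2 -> R0=(4,0,6) R2=(4,0,6)
Op 5: merge R1<->R2 -> R1=(4,0,6) R2=(4,0,6)
Op 6: inc R1 by 3 -> R1=(4,3,6) value=13
Op 7: inc R1 by 2 -> R1=(4,5,6) value=15
Op 8: inc R1 by 4 -> R1=(4,9,6) value=19
Op 9: inc R1 by 1 -> R1=(4,10,6) value=20
Op 10: inc R0 by 2 -> R0=(6,0,6) value=12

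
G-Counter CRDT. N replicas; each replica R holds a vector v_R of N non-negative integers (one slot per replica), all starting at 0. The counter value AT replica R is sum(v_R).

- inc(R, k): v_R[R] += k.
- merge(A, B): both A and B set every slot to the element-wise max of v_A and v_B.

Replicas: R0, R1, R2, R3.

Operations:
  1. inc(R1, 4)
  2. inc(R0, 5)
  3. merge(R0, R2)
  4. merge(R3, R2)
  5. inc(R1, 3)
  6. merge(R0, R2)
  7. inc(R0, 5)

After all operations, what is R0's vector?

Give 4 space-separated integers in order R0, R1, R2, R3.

Answer: 10 0 0 0

Derivation:
Op 1: inc R1 by 4 -> R1=(0,4,0,0) value=4
Op 2: inc R0 by 5 -> R0=(5,0,0,0) value=5
Op 3: merge R0<->R2 -> R0=(5,0,0,0) R2=(5,0,0,0)
Op 4: merge R3<->R2 -> R3=(5,0,0,0) R2=(5,0,0,0)
Op 5: inc R1 by 3 -> R1=(0,7,0,0) value=7
Op 6: merge R0<->R2 -> R0=(5,0,0,0) R2=(5,0,0,0)
Op 7: inc R0 by 5 -> R0=(10,0,0,0) value=10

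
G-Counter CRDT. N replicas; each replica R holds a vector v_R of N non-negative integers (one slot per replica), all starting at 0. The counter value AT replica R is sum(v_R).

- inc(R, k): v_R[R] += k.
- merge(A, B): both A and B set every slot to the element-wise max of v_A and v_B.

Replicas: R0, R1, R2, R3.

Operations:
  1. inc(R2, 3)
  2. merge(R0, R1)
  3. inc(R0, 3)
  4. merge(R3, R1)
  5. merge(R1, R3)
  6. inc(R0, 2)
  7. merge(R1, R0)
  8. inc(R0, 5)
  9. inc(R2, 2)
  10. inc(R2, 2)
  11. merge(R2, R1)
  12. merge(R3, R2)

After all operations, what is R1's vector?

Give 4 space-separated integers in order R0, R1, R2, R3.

Op 1: inc R2 by 3 -> R2=(0,0,3,0) value=3
Op 2: merge R0<->R1 -> R0=(0,0,0,0) R1=(0,0,0,0)
Op 3: inc R0 by 3 -> R0=(3,0,0,0) value=3
Op 4: merge R3<->R1 -> R3=(0,0,0,0) R1=(0,0,0,0)
Op 5: merge R1<->R3 -> R1=(0,0,0,0) R3=(0,0,0,0)
Op 6: inc R0 by 2 -> R0=(5,0,0,0) value=5
Op 7: merge R1<->R0 -> R1=(5,0,0,0) R0=(5,0,0,0)
Op 8: inc R0 by 5 -> R0=(10,0,0,0) value=10
Op 9: inc R2 by 2 -> R2=(0,0,5,0) value=5
Op 10: inc R2 by 2 -> R2=(0,0,7,0) value=7
Op 11: merge R2<->R1 -> R2=(5,0,7,0) R1=(5,0,7,0)
Op 12: merge R3<->R2 -> R3=(5,0,7,0) R2=(5,0,7,0)

Answer: 5 0 7 0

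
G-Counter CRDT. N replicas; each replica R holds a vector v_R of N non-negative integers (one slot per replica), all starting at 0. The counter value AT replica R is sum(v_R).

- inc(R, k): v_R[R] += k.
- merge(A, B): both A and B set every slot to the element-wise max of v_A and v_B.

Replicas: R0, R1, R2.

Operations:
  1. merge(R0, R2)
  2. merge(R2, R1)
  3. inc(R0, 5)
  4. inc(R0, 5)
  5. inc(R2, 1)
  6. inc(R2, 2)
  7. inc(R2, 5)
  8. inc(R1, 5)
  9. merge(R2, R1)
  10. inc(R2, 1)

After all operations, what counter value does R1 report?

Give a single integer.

Answer: 13

Derivation:
Op 1: merge R0<->R2 -> R0=(0,0,0) R2=(0,0,0)
Op 2: merge R2<->R1 -> R2=(0,0,0) R1=(0,0,0)
Op 3: inc R0 by 5 -> R0=(5,0,0) value=5
Op 4: inc R0 by 5 -> R0=(10,0,0) value=10
Op 5: inc R2 by 1 -> R2=(0,0,1) value=1
Op 6: inc R2 by 2 -> R2=(0,0,3) value=3
Op 7: inc R2 by 5 -> R2=(0,0,8) value=8
Op 8: inc R1 by 5 -> R1=(0,5,0) value=5
Op 9: merge R2<->R1 -> R2=(0,5,8) R1=(0,5,8)
Op 10: inc R2 by 1 -> R2=(0,5,9) value=14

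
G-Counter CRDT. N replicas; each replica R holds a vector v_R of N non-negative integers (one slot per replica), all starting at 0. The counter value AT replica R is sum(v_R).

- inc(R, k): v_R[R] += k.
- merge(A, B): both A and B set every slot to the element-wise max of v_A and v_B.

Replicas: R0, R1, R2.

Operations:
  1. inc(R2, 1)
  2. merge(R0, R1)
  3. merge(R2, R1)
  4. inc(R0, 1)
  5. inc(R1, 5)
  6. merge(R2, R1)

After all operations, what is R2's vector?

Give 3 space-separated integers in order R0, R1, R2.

Answer: 0 5 1

Derivation:
Op 1: inc R2 by 1 -> R2=(0,0,1) value=1
Op 2: merge R0<->R1 -> R0=(0,0,0) R1=(0,0,0)
Op 3: merge R2<->R1 -> R2=(0,0,1) R1=(0,0,1)
Op 4: inc R0 by 1 -> R0=(1,0,0) value=1
Op 5: inc R1 by 5 -> R1=(0,5,1) value=6
Op 6: merge R2<->R1 -> R2=(0,5,1) R1=(0,5,1)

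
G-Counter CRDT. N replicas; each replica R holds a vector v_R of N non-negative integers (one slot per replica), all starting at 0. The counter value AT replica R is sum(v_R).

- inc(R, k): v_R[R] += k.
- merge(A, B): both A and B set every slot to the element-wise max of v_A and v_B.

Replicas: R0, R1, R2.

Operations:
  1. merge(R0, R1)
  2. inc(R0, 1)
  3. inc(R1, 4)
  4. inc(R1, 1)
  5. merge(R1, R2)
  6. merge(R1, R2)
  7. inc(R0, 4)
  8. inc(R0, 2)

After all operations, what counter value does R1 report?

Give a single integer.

Answer: 5

Derivation:
Op 1: merge R0<->R1 -> R0=(0,0,0) R1=(0,0,0)
Op 2: inc R0 by 1 -> R0=(1,0,0) value=1
Op 3: inc R1 by 4 -> R1=(0,4,0) value=4
Op 4: inc R1 by 1 -> R1=(0,5,0) value=5
Op 5: merge R1<->R2 -> R1=(0,5,0) R2=(0,5,0)
Op 6: merge R1<->R2 -> R1=(0,5,0) R2=(0,5,0)
Op 7: inc R0 by 4 -> R0=(5,0,0) value=5
Op 8: inc R0 by 2 -> R0=(7,0,0) value=7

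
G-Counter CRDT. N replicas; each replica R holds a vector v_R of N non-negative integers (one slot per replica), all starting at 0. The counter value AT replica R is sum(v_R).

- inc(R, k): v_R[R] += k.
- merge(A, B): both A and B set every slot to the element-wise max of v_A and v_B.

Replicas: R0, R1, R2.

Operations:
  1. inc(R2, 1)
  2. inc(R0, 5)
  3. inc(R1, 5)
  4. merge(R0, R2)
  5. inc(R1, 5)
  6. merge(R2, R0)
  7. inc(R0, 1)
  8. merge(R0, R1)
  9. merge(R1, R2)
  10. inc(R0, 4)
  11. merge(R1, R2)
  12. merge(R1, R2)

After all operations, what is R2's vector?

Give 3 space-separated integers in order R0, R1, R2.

Op 1: inc R2 by 1 -> R2=(0,0,1) value=1
Op 2: inc R0 by 5 -> R0=(5,0,0) value=5
Op 3: inc R1 by 5 -> R1=(0,5,0) value=5
Op 4: merge R0<->R2 -> R0=(5,0,1) R2=(5,0,1)
Op 5: inc R1 by 5 -> R1=(0,10,0) value=10
Op 6: merge R2<->R0 -> R2=(5,0,1) R0=(5,0,1)
Op 7: inc R0 by 1 -> R0=(6,0,1) value=7
Op 8: merge R0<->R1 -> R0=(6,10,1) R1=(6,10,1)
Op 9: merge R1<->R2 -> R1=(6,10,1) R2=(6,10,1)
Op 10: inc R0 by 4 -> R0=(10,10,1) value=21
Op 11: merge R1<->R2 -> R1=(6,10,1) R2=(6,10,1)
Op 12: merge R1<->R2 -> R1=(6,10,1) R2=(6,10,1)

Answer: 6 10 1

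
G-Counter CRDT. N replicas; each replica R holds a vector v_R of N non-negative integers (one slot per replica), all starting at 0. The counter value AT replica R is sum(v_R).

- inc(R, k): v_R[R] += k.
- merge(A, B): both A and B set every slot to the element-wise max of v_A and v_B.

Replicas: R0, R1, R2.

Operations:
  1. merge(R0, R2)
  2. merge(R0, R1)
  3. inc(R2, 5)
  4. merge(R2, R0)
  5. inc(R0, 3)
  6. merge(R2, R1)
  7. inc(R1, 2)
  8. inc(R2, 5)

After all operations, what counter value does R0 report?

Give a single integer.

Op 1: merge R0<->R2 -> R0=(0,0,0) R2=(0,0,0)
Op 2: merge R0<->R1 -> R0=(0,0,0) R1=(0,0,0)
Op 3: inc R2 by 5 -> R2=(0,0,5) value=5
Op 4: merge R2<->R0 -> R2=(0,0,5) R0=(0,0,5)
Op 5: inc R0 by 3 -> R0=(3,0,5) value=8
Op 6: merge R2<->R1 -> R2=(0,0,5) R1=(0,0,5)
Op 7: inc R1 by 2 -> R1=(0,2,5) value=7
Op 8: inc R2 by 5 -> R2=(0,0,10) value=10

Answer: 8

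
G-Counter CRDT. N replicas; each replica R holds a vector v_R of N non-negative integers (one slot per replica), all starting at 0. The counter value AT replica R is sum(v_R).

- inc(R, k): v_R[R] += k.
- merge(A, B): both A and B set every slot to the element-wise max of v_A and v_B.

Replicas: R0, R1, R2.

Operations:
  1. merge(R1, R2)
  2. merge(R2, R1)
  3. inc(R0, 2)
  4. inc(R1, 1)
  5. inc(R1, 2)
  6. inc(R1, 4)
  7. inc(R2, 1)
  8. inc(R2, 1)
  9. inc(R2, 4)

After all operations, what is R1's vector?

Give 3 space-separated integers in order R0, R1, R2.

Answer: 0 7 0

Derivation:
Op 1: merge R1<->R2 -> R1=(0,0,0) R2=(0,0,0)
Op 2: merge R2<->R1 -> R2=(0,0,0) R1=(0,0,0)
Op 3: inc R0 by 2 -> R0=(2,0,0) value=2
Op 4: inc R1 by 1 -> R1=(0,1,0) value=1
Op 5: inc R1 by 2 -> R1=(0,3,0) value=3
Op 6: inc R1 by 4 -> R1=(0,7,0) value=7
Op 7: inc R2 by 1 -> R2=(0,0,1) value=1
Op 8: inc R2 by 1 -> R2=(0,0,2) value=2
Op 9: inc R2 by 4 -> R2=(0,0,6) value=6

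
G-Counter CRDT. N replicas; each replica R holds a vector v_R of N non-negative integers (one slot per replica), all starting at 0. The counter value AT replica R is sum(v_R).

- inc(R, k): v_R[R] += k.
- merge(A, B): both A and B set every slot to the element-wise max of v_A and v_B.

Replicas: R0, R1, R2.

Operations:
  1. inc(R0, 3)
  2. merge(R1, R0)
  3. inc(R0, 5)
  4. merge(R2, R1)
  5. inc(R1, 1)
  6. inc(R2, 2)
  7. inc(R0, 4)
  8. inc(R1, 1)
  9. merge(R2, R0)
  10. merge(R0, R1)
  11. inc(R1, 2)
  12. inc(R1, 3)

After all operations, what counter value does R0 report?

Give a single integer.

Op 1: inc R0 by 3 -> R0=(3,0,0) value=3
Op 2: merge R1<->R0 -> R1=(3,0,0) R0=(3,0,0)
Op 3: inc R0 by 5 -> R0=(8,0,0) value=8
Op 4: merge R2<->R1 -> R2=(3,0,0) R1=(3,0,0)
Op 5: inc R1 by 1 -> R1=(3,1,0) value=4
Op 6: inc R2 by 2 -> R2=(3,0,2) value=5
Op 7: inc R0 by 4 -> R0=(12,0,0) value=12
Op 8: inc R1 by 1 -> R1=(3,2,0) value=5
Op 9: merge R2<->R0 -> R2=(12,0,2) R0=(12,0,2)
Op 10: merge R0<->R1 -> R0=(12,2,2) R1=(12,2,2)
Op 11: inc R1 by 2 -> R1=(12,4,2) value=18
Op 12: inc R1 by 3 -> R1=(12,7,2) value=21

Answer: 16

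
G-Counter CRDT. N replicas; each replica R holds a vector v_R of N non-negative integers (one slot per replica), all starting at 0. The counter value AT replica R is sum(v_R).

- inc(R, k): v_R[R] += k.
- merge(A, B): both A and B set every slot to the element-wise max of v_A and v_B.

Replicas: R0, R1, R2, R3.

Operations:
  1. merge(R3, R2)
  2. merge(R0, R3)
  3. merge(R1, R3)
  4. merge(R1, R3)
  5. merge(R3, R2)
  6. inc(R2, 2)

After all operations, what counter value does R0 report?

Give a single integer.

Answer: 0

Derivation:
Op 1: merge R3<->R2 -> R3=(0,0,0,0) R2=(0,0,0,0)
Op 2: merge R0<->R3 -> R0=(0,0,0,0) R3=(0,0,0,0)
Op 3: merge R1<->R3 -> R1=(0,0,0,0) R3=(0,0,0,0)
Op 4: merge R1<->R3 -> R1=(0,0,0,0) R3=(0,0,0,0)
Op 5: merge R3<->R2 -> R3=(0,0,0,0) R2=(0,0,0,0)
Op 6: inc R2 by 2 -> R2=(0,0,2,0) value=2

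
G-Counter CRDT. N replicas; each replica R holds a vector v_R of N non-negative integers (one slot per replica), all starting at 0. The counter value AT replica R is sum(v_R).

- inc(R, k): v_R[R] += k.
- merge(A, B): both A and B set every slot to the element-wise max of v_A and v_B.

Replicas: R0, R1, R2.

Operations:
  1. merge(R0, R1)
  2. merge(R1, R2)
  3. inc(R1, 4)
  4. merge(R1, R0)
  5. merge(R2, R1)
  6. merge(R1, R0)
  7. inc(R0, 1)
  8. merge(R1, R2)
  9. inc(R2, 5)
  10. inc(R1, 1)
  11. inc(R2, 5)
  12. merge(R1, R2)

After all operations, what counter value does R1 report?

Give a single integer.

Op 1: merge R0<->R1 -> R0=(0,0,0) R1=(0,0,0)
Op 2: merge R1<->R2 -> R1=(0,0,0) R2=(0,0,0)
Op 3: inc R1 by 4 -> R1=(0,4,0) value=4
Op 4: merge R1<->R0 -> R1=(0,4,0) R0=(0,4,0)
Op 5: merge R2<->R1 -> R2=(0,4,0) R1=(0,4,0)
Op 6: merge R1<->R0 -> R1=(0,4,0) R0=(0,4,0)
Op 7: inc R0 by 1 -> R0=(1,4,0) value=5
Op 8: merge R1<->R2 -> R1=(0,4,0) R2=(0,4,0)
Op 9: inc R2 by 5 -> R2=(0,4,5) value=9
Op 10: inc R1 by 1 -> R1=(0,5,0) value=5
Op 11: inc R2 by 5 -> R2=(0,4,10) value=14
Op 12: merge R1<->R2 -> R1=(0,5,10) R2=(0,5,10)

Answer: 15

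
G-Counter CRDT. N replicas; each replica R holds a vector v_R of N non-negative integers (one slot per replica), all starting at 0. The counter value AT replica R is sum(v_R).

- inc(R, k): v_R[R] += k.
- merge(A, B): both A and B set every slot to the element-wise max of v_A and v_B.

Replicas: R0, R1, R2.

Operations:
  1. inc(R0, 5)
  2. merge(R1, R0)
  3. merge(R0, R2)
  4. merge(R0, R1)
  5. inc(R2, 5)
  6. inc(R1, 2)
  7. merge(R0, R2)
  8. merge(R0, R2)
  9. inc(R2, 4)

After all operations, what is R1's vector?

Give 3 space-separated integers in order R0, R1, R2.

Answer: 5 2 0

Derivation:
Op 1: inc R0 by 5 -> R0=(5,0,0) value=5
Op 2: merge R1<->R0 -> R1=(5,0,0) R0=(5,0,0)
Op 3: merge R0<->R2 -> R0=(5,0,0) R2=(5,0,0)
Op 4: merge R0<->R1 -> R0=(5,0,0) R1=(5,0,0)
Op 5: inc R2 by 5 -> R2=(5,0,5) value=10
Op 6: inc R1 by 2 -> R1=(5,2,0) value=7
Op 7: merge R0<->R2 -> R0=(5,0,5) R2=(5,0,5)
Op 8: merge R0<->R2 -> R0=(5,0,5) R2=(5,0,5)
Op 9: inc R2 by 4 -> R2=(5,0,9) value=14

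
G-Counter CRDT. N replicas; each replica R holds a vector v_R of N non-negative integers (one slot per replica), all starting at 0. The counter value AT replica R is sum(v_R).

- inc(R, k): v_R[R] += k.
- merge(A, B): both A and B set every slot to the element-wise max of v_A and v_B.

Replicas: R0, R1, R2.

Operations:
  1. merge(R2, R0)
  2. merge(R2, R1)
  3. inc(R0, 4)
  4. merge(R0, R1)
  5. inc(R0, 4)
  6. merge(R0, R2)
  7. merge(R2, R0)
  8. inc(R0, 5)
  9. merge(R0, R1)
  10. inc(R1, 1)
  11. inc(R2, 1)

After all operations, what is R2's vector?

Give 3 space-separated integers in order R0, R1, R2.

Op 1: merge R2<->R0 -> R2=(0,0,0) R0=(0,0,0)
Op 2: merge R2<->R1 -> R2=(0,0,0) R1=(0,0,0)
Op 3: inc R0 by 4 -> R0=(4,0,0) value=4
Op 4: merge R0<->R1 -> R0=(4,0,0) R1=(4,0,0)
Op 5: inc R0 by 4 -> R0=(8,0,0) value=8
Op 6: merge R0<->R2 -> R0=(8,0,0) R2=(8,0,0)
Op 7: merge R2<->R0 -> R2=(8,0,0) R0=(8,0,0)
Op 8: inc R0 by 5 -> R0=(13,0,0) value=13
Op 9: merge R0<->R1 -> R0=(13,0,0) R1=(13,0,0)
Op 10: inc R1 by 1 -> R1=(13,1,0) value=14
Op 11: inc R2 by 1 -> R2=(8,0,1) value=9

Answer: 8 0 1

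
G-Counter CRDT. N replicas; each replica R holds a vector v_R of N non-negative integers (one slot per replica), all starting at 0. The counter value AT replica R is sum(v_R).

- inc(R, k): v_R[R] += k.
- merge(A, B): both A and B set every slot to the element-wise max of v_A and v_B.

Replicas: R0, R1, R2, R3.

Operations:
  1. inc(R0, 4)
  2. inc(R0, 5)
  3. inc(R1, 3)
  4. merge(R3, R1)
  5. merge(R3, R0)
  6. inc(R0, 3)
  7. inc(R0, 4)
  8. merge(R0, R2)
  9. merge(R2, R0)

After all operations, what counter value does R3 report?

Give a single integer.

Op 1: inc R0 by 4 -> R0=(4,0,0,0) value=4
Op 2: inc R0 by 5 -> R0=(9,0,0,0) value=9
Op 3: inc R1 by 3 -> R1=(0,3,0,0) value=3
Op 4: merge R3<->R1 -> R3=(0,3,0,0) R1=(0,3,0,0)
Op 5: merge R3<->R0 -> R3=(9,3,0,0) R0=(9,3,0,0)
Op 6: inc R0 by 3 -> R0=(12,3,0,0) value=15
Op 7: inc R0 by 4 -> R0=(16,3,0,0) value=19
Op 8: merge R0<->R2 -> R0=(16,3,0,0) R2=(16,3,0,0)
Op 9: merge R2<->R0 -> R2=(16,3,0,0) R0=(16,3,0,0)

Answer: 12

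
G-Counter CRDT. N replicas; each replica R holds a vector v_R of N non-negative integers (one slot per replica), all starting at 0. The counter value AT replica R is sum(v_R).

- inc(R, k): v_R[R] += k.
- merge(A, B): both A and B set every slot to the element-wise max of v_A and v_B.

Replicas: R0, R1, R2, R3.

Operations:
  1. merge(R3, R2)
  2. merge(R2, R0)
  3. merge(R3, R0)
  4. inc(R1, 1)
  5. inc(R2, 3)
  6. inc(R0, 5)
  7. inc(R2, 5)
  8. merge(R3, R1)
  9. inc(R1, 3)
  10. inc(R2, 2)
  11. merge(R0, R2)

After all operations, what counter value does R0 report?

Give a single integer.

Answer: 15

Derivation:
Op 1: merge R3<->R2 -> R3=(0,0,0,0) R2=(0,0,0,0)
Op 2: merge R2<->R0 -> R2=(0,0,0,0) R0=(0,0,0,0)
Op 3: merge R3<->R0 -> R3=(0,0,0,0) R0=(0,0,0,0)
Op 4: inc R1 by 1 -> R1=(0,1,0,0) value=1
Op 5: inc R2 by 3 -> R2=(0,0,3,0) value=3
Op 6: inc R0 by 5 -> R0=(5,0,0,0) value=5
Op 7: inc R2 by 5 -> R2=(0,0,8,0) value=8
Op 8: merge R3<->R1 -> R3=(0,1,0,0) R1=(0,1,0,0)
Op 9: inc R1 by 3 -> R1=(0,4,0,0) value=4
Op 10: inc R2 by 2 -> R2=(0,0,10,0) value=10
Op 11: merge R0<->R2 -> R0=(5,0,10,0) R2=(5,0,10,0)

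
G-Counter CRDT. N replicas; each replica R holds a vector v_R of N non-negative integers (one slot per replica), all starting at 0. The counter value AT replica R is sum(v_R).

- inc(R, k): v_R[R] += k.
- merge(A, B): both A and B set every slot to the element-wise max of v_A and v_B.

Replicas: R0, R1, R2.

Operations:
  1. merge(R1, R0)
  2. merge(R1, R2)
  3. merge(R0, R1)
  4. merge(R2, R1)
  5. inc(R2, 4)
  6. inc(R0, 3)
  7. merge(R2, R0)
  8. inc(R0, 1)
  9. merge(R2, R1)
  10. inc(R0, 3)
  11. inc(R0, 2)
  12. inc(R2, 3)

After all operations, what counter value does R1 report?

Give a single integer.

Op 1: merge R1<->R0 -> R1=(0,0,0) R0=(0,0,0)
Op 2: merge R1<->R2 -> R1=(0,0,0) R2=(0,0,0)
Op 3: merge R0<->R1 -> R0=(0,0,0) R1=(0,0,0)
Op 4: merge R2<->R1 -> R2=(0,0,0) R1=(0,0,0)
Op 5: inc R2 by 4 -> R2=(0,0,4) value=4
Op 6: inc R0 by 3 -> R0=(3,0,0) value=3
Op 7: merge R2<->R0 -> R2=(3,0,4) R0=(3,0,4)
Op 8: inc R0 by 1 -> R0=(4,0,4) value=8
Op 9: merge R2<->R1 -> R2=(3,0,4) R1=(3,0,4)
Op 10: inc R0 by 3 -> R0=(7,0,4) value=11
Op 11: inc R0 by 2 -> R0=(9,0,4) value=13
Op 12: inc R2 by 3 -> R2=(3,0,7) value=10

Answer: 7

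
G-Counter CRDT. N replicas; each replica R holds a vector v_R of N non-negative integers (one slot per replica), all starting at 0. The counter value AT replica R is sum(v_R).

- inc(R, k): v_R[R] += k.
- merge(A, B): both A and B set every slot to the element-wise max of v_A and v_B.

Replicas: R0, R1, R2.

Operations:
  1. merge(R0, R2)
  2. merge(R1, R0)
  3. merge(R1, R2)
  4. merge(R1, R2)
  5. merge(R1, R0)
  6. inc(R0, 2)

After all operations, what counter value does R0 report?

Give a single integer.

Op 1: merge R0<->R2 -> R0=(0,0,0) R2=(0,0,0)
Op 2: merge R1<->R0 -> R1=(0,0,0) R0=(0,0,0)
Op 3: merge R1<->R2 -> R1=(0,0,0) R2=(0,0,0)
Op 4: merge R1<->R2 -> R1=(0,0,0) R2=(0,0,0)
Op 5: merge R1<->R0 -> R1=(0,0,0) R0=(0,0,0)
Op 6: inc R0 by 2 -> R0=(2,0,0) value=2

Answer: 2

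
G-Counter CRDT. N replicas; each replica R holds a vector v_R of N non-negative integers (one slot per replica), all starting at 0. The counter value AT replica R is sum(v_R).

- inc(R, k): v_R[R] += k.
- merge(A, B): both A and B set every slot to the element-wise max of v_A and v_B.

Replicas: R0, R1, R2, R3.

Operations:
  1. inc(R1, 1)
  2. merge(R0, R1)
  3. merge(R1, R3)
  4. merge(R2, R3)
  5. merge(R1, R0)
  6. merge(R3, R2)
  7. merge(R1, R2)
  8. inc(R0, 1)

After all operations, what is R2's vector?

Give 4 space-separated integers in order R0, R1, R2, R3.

Answer: 0 1 0 0

Derivation:
Op 1: inc R1 by 1 -> R1=(0,1,0,0) value=1
Op 2: merge R0<->R1 -> R0=(0,1,0,0) R1=(0,1,0,0)
Op 3: merge R1<->R3 -> R1=(0,1,0,0) R3=(0,1,0,0)
Op 4: merge R2<->R3 -> R2=(0,1,0,0) R3=(0,1,0,0)
Op 5: merge R1<->R0 -> R1=(0,1,0,0) R0=(0,1,0,0)
Op 6: merge R3<->R2 -> R3=(0,1,0,0) R2=(0,1,0,0)
Op 7: merge R1<->R2 -> R1=(0,1,0,0) R2=(0,1,0,0)
Op 8: inc R0 by 1 -> R0=(1,1,0,0) value=2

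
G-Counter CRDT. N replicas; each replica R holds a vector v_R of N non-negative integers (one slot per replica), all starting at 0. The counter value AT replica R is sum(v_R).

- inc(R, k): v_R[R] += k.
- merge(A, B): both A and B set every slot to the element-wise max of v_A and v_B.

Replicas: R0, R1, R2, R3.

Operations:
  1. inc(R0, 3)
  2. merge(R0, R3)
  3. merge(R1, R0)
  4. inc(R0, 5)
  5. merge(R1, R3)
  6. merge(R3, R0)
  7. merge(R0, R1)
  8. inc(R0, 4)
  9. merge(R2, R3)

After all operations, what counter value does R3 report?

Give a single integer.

Answer: 8

Derivation:
Op 1: inc R0 by 3 -> R0=(3,0,0,0) value=3
Op 2: merge R0<->R3 -> R0=(3,0,0,0) R3=(3,0,0,0)
Op 3: merge R1<->R0 -> R1=(3,0,0,0) R0=(3,0,0,0)
Op 4: inc R0 by 5 -> R0=(8,0,0,0) value=8
Op 5: merge R1<->R3 -> R1=(3,0,0,0) R3=(3,0,0,0)
Op 6: merge R3<->R0 -> R3=(8,0,0,0) R0=(8,0,0,0)
Op 7: merge R0<->R1 -> R0=(8,0,0,0) R1=(8,0,0,0)
Op 8: inc R0 by 4 -> R0=(12,0,0,0) value=12
Op 9: merge R2<->R3 -> R2=(8,0,0,0) R3=(8,0,0,0)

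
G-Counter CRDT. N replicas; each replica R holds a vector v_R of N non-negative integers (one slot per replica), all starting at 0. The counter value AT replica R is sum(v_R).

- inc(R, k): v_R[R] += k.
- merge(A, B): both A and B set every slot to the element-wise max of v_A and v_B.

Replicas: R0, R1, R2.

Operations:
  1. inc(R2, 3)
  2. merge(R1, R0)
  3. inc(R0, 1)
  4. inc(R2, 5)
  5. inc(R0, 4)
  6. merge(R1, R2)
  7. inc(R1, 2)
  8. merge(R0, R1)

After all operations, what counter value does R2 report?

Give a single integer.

Op 1: inc R2 by 3 -> R2=(0,0,3) value=3
Op 2: merge R1<->R0 -> R1=(0,0,0) R0=(0,0,0)
Op 3: inc R0 by 1 -> R0=(1,0,0) value=1
Op 4: inc R2 by 5 -> R2=(0,0,8) value=8
Op 5: inc R0 by 4 -> R0=(5,0,0) value=5
Op 6: merge R1<->R2 -> R1=(0,0,8) R2=(0,0,8)
Op 7: inc R1 by 2 -> R1=(0,2,8) value=10
Op 8: merge R0<->R1 -> R0=(5,2,8) R1=(5,2,8)

Answer: 8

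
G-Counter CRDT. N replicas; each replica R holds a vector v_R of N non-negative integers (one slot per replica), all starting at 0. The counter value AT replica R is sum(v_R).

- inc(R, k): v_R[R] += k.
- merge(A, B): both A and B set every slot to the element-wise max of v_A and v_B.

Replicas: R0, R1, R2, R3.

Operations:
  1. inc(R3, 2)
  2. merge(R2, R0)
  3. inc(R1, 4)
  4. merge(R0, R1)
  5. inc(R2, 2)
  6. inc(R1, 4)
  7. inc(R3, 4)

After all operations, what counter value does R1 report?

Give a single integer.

Answer: 8

Derivation:
Op 1: inc R3 by 2 -> R3=(0,0,0,2) value=2
Op 2: merge R2<->R0 -> R2=(0,0,0,0) R0=(0,0,0,0)
Op 3: inc R1 by 4 -> R1=(0,4,0,0) value=4
Op 4: merge R0<->R1 -> R0=(0,4,0,0) R1=(0,4,0,0)
Op 5: inc R2 by 2 -> R2=(0,0,2,0) value=2
Op 6: inc R1 by 4 -> R1=(0,8,0,0) value=8
Op 7: inc R3 by 4 -> R3=(0,0,0,6) value=6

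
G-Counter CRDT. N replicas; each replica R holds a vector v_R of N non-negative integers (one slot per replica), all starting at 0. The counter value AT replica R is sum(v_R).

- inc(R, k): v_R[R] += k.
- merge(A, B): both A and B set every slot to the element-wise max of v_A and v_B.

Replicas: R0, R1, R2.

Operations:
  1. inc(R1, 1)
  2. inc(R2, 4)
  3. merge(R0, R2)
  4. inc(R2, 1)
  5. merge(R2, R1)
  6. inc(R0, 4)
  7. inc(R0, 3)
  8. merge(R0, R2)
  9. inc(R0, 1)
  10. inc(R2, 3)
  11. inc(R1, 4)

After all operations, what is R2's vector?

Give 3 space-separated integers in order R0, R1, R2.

Answer: 7 1 8

Derivation:
Op 1: inc R1 by 1 -> R1=(0,1,0) value=1
Op 2: inc R2 by 4 -> R2=(0,0,4) value=4
Op 3: merge R0<->R2 -> R0=(0,0,4) R2=(0,0,4)
Op 4: inc R2 by 1 -> R2=(0,0,5) value=5
Op 5: merge R2<->R1 -> R2=(0,1,5) R1=(0,1,5)
Op 6: inc R0 by 4 -> R0=(4,0,4) value=8
Op 7: inc R0 by 3 -> R0=(7,0,4) value=11
Op 8: merge R0<->R2 -> R0=(7,1,5) R2=(7,1,5)
Op 9: inc R0 by 1 -> R0=(8,1,5) value=14
Op 10: inc R2 by 3 -> R2=(7,1,8) value=16
Op 11: inc R1 by 4 -> R1=(0,5,5) value=10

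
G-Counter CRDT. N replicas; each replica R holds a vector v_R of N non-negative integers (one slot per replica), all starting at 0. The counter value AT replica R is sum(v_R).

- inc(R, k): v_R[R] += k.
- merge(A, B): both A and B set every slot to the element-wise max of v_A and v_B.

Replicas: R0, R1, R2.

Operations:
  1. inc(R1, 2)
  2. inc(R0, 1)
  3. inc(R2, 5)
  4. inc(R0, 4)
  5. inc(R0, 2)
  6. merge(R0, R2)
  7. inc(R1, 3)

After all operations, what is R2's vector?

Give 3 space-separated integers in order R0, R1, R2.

Answer: 7 0 5

Derivation:
Op 1: inc R1 by 2 -> R1=(0,2,0) value=2
Op 2: inc R0 by 1 -> R0=(1,0,0) value=1
Op 3: inc R2 by 5 -> R2=(0,0,5) value=5
Op 4: inc R0 by 4 -> R0=(5,0,0) value=5
Op 5: inc R0 by 2 -> R0=(7,0,0) value=7
Op 6: merge R0<->R2 -> R0=(7,0,5) R2=(7,0,5)
Op 7: inc R1 by 3 -> R1=(0,5,0) value=5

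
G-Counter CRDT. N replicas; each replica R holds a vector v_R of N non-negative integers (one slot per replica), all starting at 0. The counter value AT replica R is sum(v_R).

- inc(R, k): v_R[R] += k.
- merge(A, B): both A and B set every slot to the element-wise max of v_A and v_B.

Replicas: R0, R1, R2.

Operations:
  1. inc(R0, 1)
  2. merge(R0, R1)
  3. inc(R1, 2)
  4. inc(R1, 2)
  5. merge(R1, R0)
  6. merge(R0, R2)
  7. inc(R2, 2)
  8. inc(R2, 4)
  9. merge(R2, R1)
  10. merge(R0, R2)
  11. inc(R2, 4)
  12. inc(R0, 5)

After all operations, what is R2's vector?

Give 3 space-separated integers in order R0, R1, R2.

Op 1: inc R0 by 1 -> R0=(1,0,0) value=1
Op 2: merge R0<->R1 -> R0=(1,0,0) R1=(1,0,0)
Op 3: inc R1 by 2 -> R1=(1,2,0) value=3
Op 4: inc R1 by 2 -> R1=(1,4,0) value=5
Op 5: merge R1<->R0 -> R1=(1,4,0) R0=(1,4,0)
Op 6: merge R0<->R2 -> R0=(1,4,0) R2=(1,4,0)
Op 7: inc R2 by 2 -> R2=(1,4,2) value=7
Op 8: inc R2 by 4 -> R2=(1,4,6) value=11
Op 9: merge R2<->R1 -> R2=(1,4,6) R1=(1,4,6)
Op 10: merge R0<->R2 -> R0=(1,4,6) R2=(1,4,6)
Op 11: inc R2 by 4 -> R2=(1,4,10) value=15
Op 12: inc R0 by 5 -> R0=(6,4,6) value=16

Answer: 1 4 10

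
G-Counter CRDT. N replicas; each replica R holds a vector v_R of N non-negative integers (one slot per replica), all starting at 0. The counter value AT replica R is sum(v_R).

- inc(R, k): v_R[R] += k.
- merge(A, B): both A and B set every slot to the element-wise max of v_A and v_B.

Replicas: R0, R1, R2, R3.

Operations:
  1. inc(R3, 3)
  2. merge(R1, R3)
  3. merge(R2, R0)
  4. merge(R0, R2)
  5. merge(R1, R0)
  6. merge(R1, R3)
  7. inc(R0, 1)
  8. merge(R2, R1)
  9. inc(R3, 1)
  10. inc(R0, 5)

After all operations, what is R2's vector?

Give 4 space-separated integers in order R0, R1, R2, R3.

Op 1: inc R3 by 3 -> R3=(0,0,0,3) value=3
Op 2: merge R1<->R3 -> R1=(0,0,0,3) R3=(0,0,0,3)
Op 3: merge R2<->R0 -> R2=(0,0,0,0) R0=(0,0,0,0)
Op 4: merge R0<->R2 -> R0=(0,0,0,0) R2=(0,0,0,0)
Op 5: merge R1<->R0 -> R1=(0,0,0,3) R0=(0,0,0,3)
Op 6: merge R1<->R3 -> R1=(0,0,0,3) R3=(0,0,0,3)
Op 7: inc R0 by 1 -> R0=(1,0,0,3) value=4
Op 8: merge R2<->R1 -> R2=(0,0,0,3) R1=(0,0,0,3)
Op 9: inc R3 by 1 -> R3=(0,0,0,4) value=4
Op 10: inc R0 by 5 -> R0=(6,0,0,3) value=9

Answer: 0 0 0 3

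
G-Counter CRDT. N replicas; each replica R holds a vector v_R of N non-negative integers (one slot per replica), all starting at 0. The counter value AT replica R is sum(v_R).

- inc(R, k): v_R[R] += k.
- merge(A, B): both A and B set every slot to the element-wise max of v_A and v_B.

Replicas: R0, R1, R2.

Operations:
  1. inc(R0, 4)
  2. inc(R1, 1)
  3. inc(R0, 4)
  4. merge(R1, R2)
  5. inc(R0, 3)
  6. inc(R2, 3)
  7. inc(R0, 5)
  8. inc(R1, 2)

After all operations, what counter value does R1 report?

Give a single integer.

Answer: 3

Derivation:
Op 1: inc R0 by 4 -> R0=(4,0,0) value=4
Op 2: inc R1 by 1 -> R1=(0,1,0) value=1
Op 3: inc R0 by 4 -> R0=(8,0,0) value=8
Op 4: merge R1<->R2 -> R1=(0,1,0) R2=(0,1,0)
Op 5: inc R0 by 3 -> R0=(11,0,0) value=11
Op 6: inc R2 by 3 -> R2=(0,1,3) value=4
Op 7: inc R0 by 5 -> R0=(16,0,0) value=16
Op 8: inc R1 by 2 -> R1=(0,3,0) value=3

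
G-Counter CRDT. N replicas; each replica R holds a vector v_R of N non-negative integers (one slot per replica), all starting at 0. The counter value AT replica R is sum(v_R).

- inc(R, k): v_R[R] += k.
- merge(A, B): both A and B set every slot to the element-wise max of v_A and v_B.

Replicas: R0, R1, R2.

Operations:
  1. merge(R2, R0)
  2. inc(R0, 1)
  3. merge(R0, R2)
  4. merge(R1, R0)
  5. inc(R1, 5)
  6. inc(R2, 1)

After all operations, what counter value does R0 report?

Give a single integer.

Op 1: merge R2<->R0 -> R2=(0,0,0) R0=(0,0,0)
Op 2: inc R0 by 1 -> R0=(1,0,0) value=1
Op 3: merge R0<->R2 -> R0=(1,0,0) R2=(1,0,0)
Op 4: merge R1<->R0 -> R1=(1,0,0) R0=(1,0,0)
Op 5: inc R1 by 5 -> R1=(1,5,0) value=6
Op 6: inc R2 by 1 -> R2=(1,0,1) value=2

Answer: 1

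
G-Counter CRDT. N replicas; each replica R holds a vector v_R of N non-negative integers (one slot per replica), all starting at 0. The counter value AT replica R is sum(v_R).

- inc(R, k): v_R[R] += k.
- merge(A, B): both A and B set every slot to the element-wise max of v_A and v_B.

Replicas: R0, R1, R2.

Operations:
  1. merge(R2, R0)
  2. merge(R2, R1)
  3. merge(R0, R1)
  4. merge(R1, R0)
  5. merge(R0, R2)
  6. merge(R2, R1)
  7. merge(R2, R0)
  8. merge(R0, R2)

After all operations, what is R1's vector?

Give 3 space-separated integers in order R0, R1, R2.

Op 1: merge R2<->R0 -> R2=(0,0,0) R0=(0,0,0)
Op 2: merge R2<->R1 -> R2=(0,0,0) R1=(0,0,0)
Op 3: merge R0<->R1 -> R0=(0,0,0) R1=(0,0,0)
Op 4: merge R1<->R0 -> R1=(0,0,0) R0=(0,0,0)
Op 5: merge R0<->R2 -> R0=(0,0,0) R2=(0,0,0)
Op 6: merge R2<->R1 -> R2=(0,0,0) R1=(0,0,0)
Op 7: merge R2<->R0 -> R2=(0,0,0) R0=(0,0,0)
Op 8: merge R0<->R2 -> R0=(0,0,0) R2=(0,0,0)

Answer: 0 0 0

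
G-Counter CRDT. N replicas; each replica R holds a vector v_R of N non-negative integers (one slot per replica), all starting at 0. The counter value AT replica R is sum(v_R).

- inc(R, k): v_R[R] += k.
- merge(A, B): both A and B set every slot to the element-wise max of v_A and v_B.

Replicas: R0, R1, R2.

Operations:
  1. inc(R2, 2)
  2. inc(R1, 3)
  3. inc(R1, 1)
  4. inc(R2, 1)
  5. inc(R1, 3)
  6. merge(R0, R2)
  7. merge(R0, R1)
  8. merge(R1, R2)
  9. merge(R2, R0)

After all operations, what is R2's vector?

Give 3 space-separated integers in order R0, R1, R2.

Answer: 0 7 3

Derivation:
Op 1: inc R2 by 2 -> R2=(0,0,2) value=2
Op 2: inc R1 by 3 -> R1=(0,3,0) value=3
Op 3: inc R1 by 1 -> R1=(0,4,0) value=4
Op 4: inc R2 by 1 -> R2=(0,0,3) value=3
Op 5: inc R1 by 3 -> R1=(0,7,0) value=7
Op 6: merge R0<->R2 -> R0=(0,0,3) R2=(0,0,3)
Op 7: merge R0<->R1 -> R0=(0,7,3) R1=(0,7,3)
Op 8: merge R1<->R2 -> R1=(0,7,3) R2=(0,7,3)
Op 9: merge R2<->R0 -> R2=(0,7,3) R0=(0,7,3)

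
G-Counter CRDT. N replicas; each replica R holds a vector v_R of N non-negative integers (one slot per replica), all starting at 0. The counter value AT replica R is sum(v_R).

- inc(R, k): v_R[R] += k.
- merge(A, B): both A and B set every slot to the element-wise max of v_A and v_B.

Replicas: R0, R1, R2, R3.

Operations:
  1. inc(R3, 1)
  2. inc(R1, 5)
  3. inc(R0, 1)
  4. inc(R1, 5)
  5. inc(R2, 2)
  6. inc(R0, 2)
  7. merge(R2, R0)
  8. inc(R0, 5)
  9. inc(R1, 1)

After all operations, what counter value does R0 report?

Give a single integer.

Op 1: inc R3 by 1 -> R3=(0,0,0,1) value=1
Op 2: inc R1 by 5 -> R1=(0,5,0,0) value=5
Op 3: inc R0 by 1 -> R0=(1,0,0,0) value=1
Op 4: inc R1 by 5 -> R1=(0,10,0,0) value=10
Op 5: inc R2 by 2 -> R2=(0,0,2,0) value=2
Op 6: inc R0 by 2 -> R0=(3,0,0,0) value=3
Op 7: merge R2<->R0 -> R2=(3,0,2,0) R0=(3,0,2,0)
Op 8: inc R0 by 5 -> R0=(8,0,2,0) value=10
Op 9: inc R1 by 1 -> R1=(0,11,0,0) value=11

Answer: 10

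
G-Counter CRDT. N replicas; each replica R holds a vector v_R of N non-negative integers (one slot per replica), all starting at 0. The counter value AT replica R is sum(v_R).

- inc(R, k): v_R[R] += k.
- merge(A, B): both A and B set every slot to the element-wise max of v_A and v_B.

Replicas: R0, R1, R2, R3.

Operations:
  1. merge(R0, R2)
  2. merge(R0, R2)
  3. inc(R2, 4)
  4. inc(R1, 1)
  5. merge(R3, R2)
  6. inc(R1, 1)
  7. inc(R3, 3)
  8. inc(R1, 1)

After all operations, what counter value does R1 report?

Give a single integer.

Answer: 3

Derivation:
Op 1: merge R0<->R2 -> R0=(0,0,0,0) R2=(0,0,0,0)
Op 2: merge R0<->R2 -> R0=(0,0,0,0) R2=(0,0,0,0)
Op 3: inc R2 by 4 -> R2=(0,0,4,0) value=4
Op 4: inc R1 by 1 -> R1=(0,1,0,0) value=1
Op 5: merge R3<->R2 -> R3=(0,0,4,0) R2=(0,0,4,0)
Op 6: inc R1 by 1 -> R1=(0,2,0,0) value=2
Op 7: inc R3 by 3 -> R3=(0,0,4,3) value=7
Op 8: inc R1 by 1 -> R1=(0,3,0,0) value=3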